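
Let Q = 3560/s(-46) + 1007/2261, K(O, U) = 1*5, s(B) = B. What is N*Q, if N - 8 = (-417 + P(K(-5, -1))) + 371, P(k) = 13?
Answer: 5265025/2737 ≈ 1923.6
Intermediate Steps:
K(O, U) = 5
Q = -210601/2737 (Q = 3560/(-46) + 1007/2261 = 3560*(-1/46) + 1007*(1/2261) = -1780/23 + 53/119 = -210601/2737 ≈ -76.946)
N = -25 (N = 8 + ((-417 + 13) + 371) = 8 + (-404 + 371) = 8 - 33 = -25)
N*Q = -25*(-210601/2737) = 5265025/2737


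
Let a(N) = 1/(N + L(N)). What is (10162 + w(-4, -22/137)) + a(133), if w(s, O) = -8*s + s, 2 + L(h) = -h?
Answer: 20379/2 ≈ 10190.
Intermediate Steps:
L(h) = -2 - h
w(s, O) = -7*s
a(N) = -½ (a(N) = 1/(N + (-2 - N)) = 1/(-2) = -½)
(10162 + w(-4, -22/137)) + a(133) = (10162 - 7*(-4)) - ½ = (10162 + 28) - ½ = 10190 - ½ = 20379/2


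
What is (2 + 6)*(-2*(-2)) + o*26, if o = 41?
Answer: 1098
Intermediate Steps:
(2 + 6)*(-2*(-2)) + o*26 = (2 + 6)*(-2*(-2)) + 41*26 = 8*4 + 1066 = 32 + 1066 = 1098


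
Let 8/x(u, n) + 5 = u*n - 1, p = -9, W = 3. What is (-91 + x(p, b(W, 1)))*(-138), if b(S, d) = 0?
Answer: 12742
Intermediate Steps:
x(u, n) = 8/(-6 + n*u) (x(u, n) = 8/(-5 + (u*n - 1)) = 8/(-5 + (n*u - 1)) = 8/(-5 + (-1 + n*u)) = 8/(-6 + n*u))
(-91 + x(p, b(W, 1)))*(-138) = (-91 + 8/(-6 + 0*(-9)))*(-138) = (-91 + 8/(-6 + 0))*(-138) = (-91 + 8/(-6))*(-138) = (-91 + 8*(-1/6))*(-138) = (-91 - 4/3)*(-138) = -277/3*(-138) = 12742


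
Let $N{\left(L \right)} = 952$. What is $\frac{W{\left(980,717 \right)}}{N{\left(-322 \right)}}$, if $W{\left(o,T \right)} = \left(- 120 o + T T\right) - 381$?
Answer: $\frac{99027}{238} \approx 416.08$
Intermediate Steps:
$W{\left(o,T \right)} = -381 + T^{2} - 120 o$ ($W{\left(o,T \right)} = \left(- 120 o + T^{2}\right) - 381 = \left(T^{2} - 120 o\right) - 381 = -381 + T^{2} - 120 o$)
$\frac{W{\left(980,717 \right)}}{N{\left(-322 \right)}} = \frac{-381 + 717^{2} - 117600}{952} = \left(-381 + 514089 - 117600\right) \frac{1}{952} = 396108 \cdot \frac{1}{952} = \frac{99027}{238}$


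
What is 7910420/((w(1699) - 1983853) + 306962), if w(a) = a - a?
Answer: -7910420/1676891 ≈ -4.7173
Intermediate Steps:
w(a) = 0
7910420/((w(1699) - 1983853) + 306962) = 7910420/((0 - 1983853) + 306962) = 7910420/(-1983853 + 306962) = 7910420/(-1676891) = 7910420*(-1/1676891) = -7910420/1676891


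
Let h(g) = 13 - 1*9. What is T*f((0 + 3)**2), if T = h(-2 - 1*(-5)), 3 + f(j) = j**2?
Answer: 312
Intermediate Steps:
f(j) = -3 + j**2
h(g) = 4 (h(g) = 13 - 9 = 4)
T = 4
T*f((0 + 3)**2) = 4*(-3 + ((0 + 3)**2)**2) = 4*(-3 + (3**2)**2) = 4*(-3 + 9**2) = 4*(-3 + 81) = 4*78 = 312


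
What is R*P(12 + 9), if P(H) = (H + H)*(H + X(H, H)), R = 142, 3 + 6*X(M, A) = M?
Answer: 143136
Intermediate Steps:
X(M, A) = -½ + M/6
P(H) = 2*H*(-½ + 7*H/6) (P(H) = (H + H)*(H + (-½ + H/6)) = (2*H)*(-½ + 7*H/6) = 2*H*(-½ + 7*H/6))
R*P(12 + 9) = 142*((12 + 9)*(-3 + 7*(12 + 9))/3) = 142*((⅓)*21*(-3 + 7*21)) = 142*((⅓)*21*(-3 + 147)) = 142*((⅓)*21*144) = 142*1008 = 143136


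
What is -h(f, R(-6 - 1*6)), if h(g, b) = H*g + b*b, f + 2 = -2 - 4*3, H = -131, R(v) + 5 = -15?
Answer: -2496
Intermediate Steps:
R(v) = -20 (R(v) = -5 - 15 = -20)
f = -16 (f = -2 + (-2 - 4*3) = -2 + (-2 - 12) = -2 - 14 = -16)
h(g, b) = b² - 131*g (h(g, b) = -131*g + b*b = -131*g + b² = b² - 131*g)
-h(f, R(-6 - 1*6)) = -((-20)² - 131*(-16)) = -(400 + 2096) = -1*2496 = -2496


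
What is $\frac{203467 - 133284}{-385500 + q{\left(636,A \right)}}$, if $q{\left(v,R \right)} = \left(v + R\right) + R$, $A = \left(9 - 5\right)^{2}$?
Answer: $- \frac{70183}{384832} \approx -0.18237$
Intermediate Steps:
$A = 16$ ($A = 4^{2} = 16$)
$q{\left(v,R \right)} = v + 2 R$ ($q{\left(v,R \right)} = \left(R + v\right) + R = v + 2 R$)
$\frac{203467 - 133284}{-385500 + q{\left(636,A \right)}} = \frac{203467 - 133284}{-385500 + \left(636 + 2 \cdot 16\right)} = \frac{70183}{-385500 + \left(636 + 32\right)} = \frac{70183}{-385500 + 668} = \frac{70183}{-384832} = 70183 \left(- \frac{1}{384832}\right) = - \frac{70183}{384832}$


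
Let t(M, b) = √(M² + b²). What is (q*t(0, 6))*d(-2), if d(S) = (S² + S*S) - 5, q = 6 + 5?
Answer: 198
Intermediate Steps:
q = 11
d(S) = -5 + 2*S² (d(S) = (S² + S²) - 5 = 2*S² - 5 = -5 + 2*S²)
(q*t(0, 6))*d(-2) = (11*√(0² + 6²))*(-5 + 2*(-2)²) = (11*√(0 + 36))*(-5 + 2*4) = (11*√36)*(-5 + 8) = (11*6)*3 = 66*3 = 198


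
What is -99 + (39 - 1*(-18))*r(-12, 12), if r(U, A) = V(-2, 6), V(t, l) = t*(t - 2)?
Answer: 357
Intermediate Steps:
V(t, l) = t*(-2 + t)
r(U, A) = 8 (r(U, A) = -2*(-2 - 2) = -2*(-4) = 8)
-99 + (39 - 1*(-18))*r(-12, 12) = -99 + (39 - 1*(-18))*8 = -99 + (39 + 18)*8 = -99 + 57*8 = -99 + 456 = 357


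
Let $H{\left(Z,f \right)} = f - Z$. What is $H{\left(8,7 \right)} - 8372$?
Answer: $-8373$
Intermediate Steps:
$H{\left(8,7 \right)} - 8372 = \left(7 - 8\right) - 8372 = -1 - 8372 = -8373$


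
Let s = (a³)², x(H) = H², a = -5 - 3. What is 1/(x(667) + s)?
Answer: 1/707033 ≈ 1.4144e-6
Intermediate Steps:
a = -8
s = 262144 (s = ((-8)³)² = (-512)² = 262144)
1/(x(667) + s) = 1/(667² + 262144) = 1/(444889 + 262144) = 1/707033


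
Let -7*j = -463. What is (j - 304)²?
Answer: 2772225/49 ≈ 56576.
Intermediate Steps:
j = 463/7 (j = -⅐*(-463) = 463/7 ≈ 66.143)
(j - 304)² = (463/7 - 304)² = (-1665/7)² = 2772225/49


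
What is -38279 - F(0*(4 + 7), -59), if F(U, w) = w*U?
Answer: -38279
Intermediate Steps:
F(U, w) = U*w
-38279 - F(0*(4 + 7), -59) = -38279 - 0*(4 + 7)*(-59) = -38279 - 0*11*(-59) = -38279 - 0*(-59) = -38279 - 1*0 = -38279 + 0 = -38279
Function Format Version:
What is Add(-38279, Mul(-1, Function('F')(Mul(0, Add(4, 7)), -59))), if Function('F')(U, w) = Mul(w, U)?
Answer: -38279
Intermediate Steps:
Function('F')(U, w) = Mul(U, w)
Add(-38279, Mul(-1, Function('F')(Mul(0, Add(4, 7)), -59))) = Add(-38279, Mul(-1, Mul(Mul(0, Add(4, 7)), -59))) = Add(-38279, Mul(-1, Mul(Mul(0, 11), -59))) = Add(-38279, Mul(-1, Mul(0, -59))) = Add(-38279, Mul(-1, 0)) = Add(-38279, 0) = -38279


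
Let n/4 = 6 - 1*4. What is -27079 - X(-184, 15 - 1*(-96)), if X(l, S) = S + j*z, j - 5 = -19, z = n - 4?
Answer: -27134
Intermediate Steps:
n = 8 (n = 4*(6 - 1*4) = 4*(6 - 4) = 4*2 = 8)
z = 4 (z = 8 - 4 = 4)
j = -14 (j = 5 - 19 = -14)
X(l, S) = -56 + S (X(l, S) = S - 14*4 = S - 56 = -56 + S)
-27079 - X(-184, 15 - 1*(-96)) = -27079 - (-56 + (15 - 1*(-96))) = -27079 - (-56 + (15 + 96)) = -27079 - (-56 + 111) = -27079 - 1*55 = -27079 - 55 = -27134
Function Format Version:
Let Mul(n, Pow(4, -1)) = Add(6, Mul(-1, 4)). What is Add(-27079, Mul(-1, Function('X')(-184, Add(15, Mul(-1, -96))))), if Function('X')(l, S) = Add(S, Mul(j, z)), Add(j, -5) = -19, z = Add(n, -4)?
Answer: -27134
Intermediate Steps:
n = 8 (n = Mul(4, Add(6, Mul(-1, 4))) = Mul(4, Add(6, -4)) = Mul(4, 2) = 8)
z = 4 (z = Add(8, -4) = 4)
j = -14 (j = Add(5, -19) = -14)
Function('X')(l, S) = Add(-56, S) (Function('X')(l, S) = Add(S, Mul(-14, 4)) = Add(S, -56) = Add(-56, S))
Add(-27079, Mul(-1, Function('X')(-184, Add(15, Mul(-1, -96))))) = Add(-27079, Mul(-1, Add(-56, Add(15, Mul(-1, -96))))) = Add(-27079, Mul(-1, Add(-56, Add(15, 96)))) = Add(-27079, Mul(-1, Add(-56, 111))) = Add(-27079, Mul(-1, 55)) = Add(-27079, -55) = -27134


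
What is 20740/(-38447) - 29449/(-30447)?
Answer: 500754923/1170595809 ≈ 0.42778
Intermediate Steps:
20740/(-38447) - 29449/(-30447) = 20740*(-1/38447) - 29449*(-1/30447) = -20740/38447 + 29449/30447 = 500754923/1170595809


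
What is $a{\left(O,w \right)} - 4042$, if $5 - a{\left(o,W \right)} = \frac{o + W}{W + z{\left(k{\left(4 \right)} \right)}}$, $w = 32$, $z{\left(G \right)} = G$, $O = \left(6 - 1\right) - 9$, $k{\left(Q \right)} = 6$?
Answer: $- \frac{76717}{19} \approx -4037.7$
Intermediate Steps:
$O = -4$ ($O = 5 - 9 = -4$)
$a{\left(o,W \right)} = 5 - \frac{W + o}{6 + W}$ ($a{\left(o,W \right)} = 5 - \frac{o + W}{W + 6} = 5 - \frac{W + o}{6 + W}$)
$a{\left(O,w \right)} - 4042 = \frac{30 - -4 + 4 \cdot 32}{6 + 32} - 4042 = \frac{30 + 4 + 128}{38} - 4042 = \frac{1}{38} \cdot 162 - 4042 = \frac{81}{19} - 4042 = - \frac{76717}{19}$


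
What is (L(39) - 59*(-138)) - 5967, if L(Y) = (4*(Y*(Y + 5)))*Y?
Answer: 269871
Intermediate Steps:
L(Y) = 4*Y²*(5 + Y) (L(Y) = (4*(Y*(5 + Y)))*Y = (4*Y*(5 + Y))*Y = 4*Y²*(5 + Y))
(L(39) - 59*(-138)) - 5967 = (4*39²*(5 + 39) - 59*(-138)) - 5967 = (4*1521*44 + 8142) - 5967 = (267696 + 8142) - 5967 = 275838 - 5967 = 269871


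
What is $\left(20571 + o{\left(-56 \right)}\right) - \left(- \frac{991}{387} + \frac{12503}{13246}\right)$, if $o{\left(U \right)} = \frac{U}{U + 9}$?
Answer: $\frac{4956878372261}{240931494} \approx 20574.0$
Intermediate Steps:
$o{\left(U \right)} = \frac{U}{9 + U}$
$\left(20571 + o{\left(-56 \right)}\right) - \left(- \frac{991}{387} + \frac{12503}{13246}\right) = \left(20571 - \frac{56}{9 - 56}\right) - \left(- \frac{991}{387} + \frac{12503}{13246}\right) = \left(20571 - \frac{56}{-47}\right) - - \frac{8288125}{5126202} = \left(20571 - - \frac{56}{47}\right) + \left(- \frac{12503}{13246} + \frac{991}{387}\right) = \left(20571 + \frac{56}{47}\right) + \frac{8288125}{5126202} = \frac{966893}{47} + \frac{8288125}{5126202} = \frac{4956878372261}{240931494}$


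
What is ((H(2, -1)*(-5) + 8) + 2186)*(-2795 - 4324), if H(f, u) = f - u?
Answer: -15512301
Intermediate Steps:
((H(2, -1)*(-5) + 8) + 2186)*(-2795 - 4324) = (((2 - 1*(-1))*(-5) + 8) + 2186)*(-2795 - 4324) = (((2 + 1)*(-5) + 8) + 2186)*(-7119) = ((3*(-5) + 8) + 2186)*(-7119) = ((-15 + 8) + 2186)*(-7119) = (-7 + 2186)*(-7119) = 2179*(-7119) = -15512301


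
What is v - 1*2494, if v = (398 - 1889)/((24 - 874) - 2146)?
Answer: -1067219/428 ≈ -2493.5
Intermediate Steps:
v = 213/428 (v = -1491/(-850 - 2146) = -1491/(-2996) = -1491*(-1/2996) = 213/428 ≈ 0.49766)
v - 1*2494 = 213/428 - 1*2494 = 213/428 - 2494 = -1067219/428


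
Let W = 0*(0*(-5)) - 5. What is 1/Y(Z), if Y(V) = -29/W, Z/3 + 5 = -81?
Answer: 5/29 ≈ 0.17241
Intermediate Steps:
W = -5 (W = 0*0 - 5 = 0 - 5 = -5)
Z = -258 (Z = -15 + 3*(-81) = -15 - 243 = -258)
Y(V) = 29/5 (Y(V) = -29/(-5) = -29*(-1/5) = 29/5)
1/Y(Z) = 1/(29/5) = 5/29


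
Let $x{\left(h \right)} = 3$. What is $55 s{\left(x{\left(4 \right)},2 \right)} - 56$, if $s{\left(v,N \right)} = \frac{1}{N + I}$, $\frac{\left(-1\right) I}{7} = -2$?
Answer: $- \frac{841}{16} \approx -52.563$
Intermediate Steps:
$I = 14$ ($I = \left(-7\right) \left(-2\right) = 14$)
$s{\left(v,N \right)} = \frac{1}{14 + N}$ ($s{\left(v,N \right)} = \frac{1}{N + 14} = \frac{1}{14 + N}$)
$55 s{\left(x{\left(4 \right)},2 \right)} - 56 = \frac{55}{14 + 2} - 56 = \frac{55}{16} - 56 = - \frac{841}{16}$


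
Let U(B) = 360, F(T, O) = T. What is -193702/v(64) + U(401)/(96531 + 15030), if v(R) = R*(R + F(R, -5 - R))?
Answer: -3601106617/152317952 ≈ -23.642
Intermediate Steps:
v(R) = 2*R**2 (v(R) = R*(R + R) = R*(2*R) = 2*R**2)
-193702/v(64) + U(401)/(96531 + 15030) = -193702/(2*64**2) + 360/(96531 + 15030) = -193702/(2*4096) + 360/111561 = -193702/8192 + 360*(1/111561) = -193702*1/8192 + 120/37187 = -96851/4096 + 120/37187 = -3601106617/152317952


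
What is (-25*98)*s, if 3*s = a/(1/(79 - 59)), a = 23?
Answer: -1127000/3 ≈ -3.7567e+5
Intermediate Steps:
s = 460/3 (s = (23/(1/(79 - 59)))/3 = (23/(1/20))/3 = (23*20)/3 = (⅓)*460 = 460/3 ≈ 153.33)
(-25*98)*s = -25*98*(460/3) = -2450*460/3 = -1127000/3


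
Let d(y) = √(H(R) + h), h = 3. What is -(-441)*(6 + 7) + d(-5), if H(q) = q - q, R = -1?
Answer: 5733 + √3 ≈ 5734.7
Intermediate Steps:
H(q) = 0
d(y) = √3 (d(y) = √(0 + 3) = √3)
-(-441)*(6 + 7) + d(-5) = -(-441)*(6 + 7) + √3 = -(-441)*13 + √3 = -147*(-39) + √3 = 5733 + √3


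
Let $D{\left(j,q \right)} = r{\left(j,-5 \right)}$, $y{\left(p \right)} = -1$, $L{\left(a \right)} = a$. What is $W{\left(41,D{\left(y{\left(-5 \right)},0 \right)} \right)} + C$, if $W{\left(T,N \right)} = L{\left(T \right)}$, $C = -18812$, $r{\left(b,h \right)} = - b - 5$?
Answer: $-18771$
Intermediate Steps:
$r{\left(b,h \right)} = -5 - b$
$D{\left(j,q \right)} = -5 - j$
$W{\left(T,N \right)} = T$
$W{\left(41,D{\left(y{\left(-5 \right)},0 \right)} \right)} + C = 41 - 18812 = -18771$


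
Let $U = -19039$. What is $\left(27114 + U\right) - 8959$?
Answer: $-884$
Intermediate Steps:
$\left(27114 + U\right) - 8959 = \left(27114 - 19039\right) - 8959 = 8075 - 8959 = -884$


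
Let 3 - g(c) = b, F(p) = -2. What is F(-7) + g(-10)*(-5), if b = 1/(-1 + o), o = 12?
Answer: -182/11 ≈ -16.545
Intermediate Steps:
b = 1/11 (b = 1/(-1 + 12) = 1/11 ≈ 0.090909)
g(c) = 32/11 (g(c) = 3 - 1*1/11 = 3 - 1/11 = 32/11)
F(-7) + g(-10)*(-5) = -2 + (32/11)*(-5) = -2 - 160/11 = -182/11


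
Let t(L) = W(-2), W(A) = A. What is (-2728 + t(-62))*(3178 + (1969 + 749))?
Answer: -16096080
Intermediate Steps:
t(L) = -2
(-2728 + t(-62))*(3178 + (1969 + 749)) = (-2728 - 2)*(3178 + (1969 + 749)) = -2730*(3178 + 2718) = -2730*5896 = -16096080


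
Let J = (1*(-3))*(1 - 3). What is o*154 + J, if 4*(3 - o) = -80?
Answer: 3548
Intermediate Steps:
o = 23 (o = 3 - ¼*(-80) = 3 + 20 = 23)
J = 6 (J = -3*(-2) = 6)
o*154 + J = 23*154 + 6 = 3542 + 6 = 3548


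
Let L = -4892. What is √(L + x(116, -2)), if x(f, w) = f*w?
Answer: 2*I*√1281 ≈ 71.582*I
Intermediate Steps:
√(L + x(116, -2)) = √(-4892 + 116*(-2)) = √(-4892 - 232) = √(-5124) = 2*I*√1281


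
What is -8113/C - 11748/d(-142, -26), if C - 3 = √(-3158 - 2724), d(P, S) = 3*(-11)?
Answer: 2072857/5891 + 8113*I*√5882/5891 ≈ 351.87 + 105.62*I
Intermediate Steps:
d(P, S) = -33
C = 3 + I*√5882 (C = 3 + √(-3158 - 2724) = 3 + √(-5882) = 3 + I*√5882 ≈ 3.0 + 76.694*I)
-8113/C - 11748/d(-142, -26) = -8113/(3 + I*√5882) - 11748/(-33) = -8113/(3 + I*√5882) - 11748*(-1/33) = -8113/(3 + I*√5882) + 356 = 356 - 8113/(3 + I*√5882)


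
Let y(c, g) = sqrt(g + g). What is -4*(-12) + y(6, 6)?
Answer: 48 + 2*sqrt(3) ≈ 51.464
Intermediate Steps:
y(c, g) = sqrt(2)*sqrt(g) (y(c, g) = sqrt(2*g) = sqrt(2)*sqrt(g))
-4*(-12) + y(6, 6) = -4*(-12) + sqrt(2)*sqrt(6) = 48 + 2*sqrt(3)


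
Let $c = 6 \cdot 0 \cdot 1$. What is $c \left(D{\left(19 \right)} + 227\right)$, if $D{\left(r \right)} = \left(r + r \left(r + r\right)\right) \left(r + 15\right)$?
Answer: $0$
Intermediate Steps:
$D{\left(r \right)} = \left(15 + r\right) \left(r + 2 r^{2}\right)$ ($D{\left(r \right)} = \left(r + r 2 r\right) \left(15 + r\right) = \left(r + 2 r^{2}\right) \left(15 + r\right) = \left(15 + r\right) \left(r + 2 r^{2}\right)$)
$c = 0$ ($c = 0 \cdot 1 = 0$)
$c \left(D{\left(19 \right)} + 227\right) = 0 \left(19 \left(15 + 2 \cdot 19^{2} + 31 \cdot 19\right) + 227\right) = 0 \left(19 \left(15 + 2 \cdot 361 + 589\right) + 227\right) = 0 \left(19 \left(15 + 722 + 589\right) + 227\right) = 0 \left(19 \cdot 1326 + 227\right) = 0 \left(25194 + 227\right) = 0 \cdot 25421 = 0$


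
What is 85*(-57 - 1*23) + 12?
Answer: -6788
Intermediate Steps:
85*(-57 - 1*23) + 12 = 85*(-57 - 23) + 12 = 85*(-80) + 12 = -6800 + 12 = -6788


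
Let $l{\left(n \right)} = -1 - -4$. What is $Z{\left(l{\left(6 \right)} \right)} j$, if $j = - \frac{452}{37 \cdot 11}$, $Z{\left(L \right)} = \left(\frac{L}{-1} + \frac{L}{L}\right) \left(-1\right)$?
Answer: $- \frac{904}{407} \approx -2.2211$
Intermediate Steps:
$l{\left(n \right)} = 3$ ($l{\left(n \right)} = -1 + 4 = 3$)
$Z{\left(L \right)} = -1 + L$ ($Z{\left(L \right)} = \left(L \left(-1\right) + 1\right) \left(-1\right) = \left(- L + 1\right) \left(-1\right) = \left(1 - L\right) \left(-1\right) = -1 + L$)
$j = - \frac{452}{407} \approx -1.1106$
$Z{\left(l{\left(6 \right)} \right)} j = \left(-1 + 3\right) \left(- \frac{452}{407}\right) = 2 \left(- \frac{452}{407}\right) = - \frac{904}{407}$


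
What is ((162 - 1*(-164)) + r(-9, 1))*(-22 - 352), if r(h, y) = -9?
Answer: -118558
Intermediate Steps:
((162 - 1*(-164)) + r(-9, 1))*(-22 - 352) = ((162 - 1*(-164)) - 9)*(-22 - 352) = ((162 + 164) - 9)*(-374) = (326 - 9)*(-374) = 317*(-374) = -118558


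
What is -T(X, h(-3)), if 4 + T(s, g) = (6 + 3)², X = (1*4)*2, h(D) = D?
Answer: -77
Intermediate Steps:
X = 8 (X = 4*2 = 8)
T(s, g) = 77 (T(s, g) = -4 + (6 + 3)² = -4 + 9² = -4 + 81 = 77)
-T(X, h(-3)) = -1*77 = -77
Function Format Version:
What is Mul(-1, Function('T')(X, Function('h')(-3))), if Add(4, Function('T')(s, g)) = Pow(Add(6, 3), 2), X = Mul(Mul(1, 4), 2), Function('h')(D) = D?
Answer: -77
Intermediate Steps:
X = 8 (X = Mul(4, 2) = 8)
Function('T')(s, g) = 77 (Function('T')(s, g) = Add(-4, Pow(Add(6, 3), 2)) = Add(-4, Pow(9, 2)) = Add(-4, 81) = 77)
Mul(-1, Function('T')(X, Function('h')(-3))) = Mul(-1, 77) = -77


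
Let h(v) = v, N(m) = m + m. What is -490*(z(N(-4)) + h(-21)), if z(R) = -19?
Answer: 19600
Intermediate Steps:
N(m) = 2*m
-490*(z(N(-4)) + h(-21)) = -490*(-19 - 21) = -490*(-40) = 19600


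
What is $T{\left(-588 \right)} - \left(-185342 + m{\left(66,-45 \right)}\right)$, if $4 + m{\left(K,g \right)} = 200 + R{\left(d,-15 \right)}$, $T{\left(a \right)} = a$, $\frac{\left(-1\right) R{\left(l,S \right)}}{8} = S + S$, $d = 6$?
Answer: $184318$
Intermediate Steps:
$R{\left(l,S \right)} = - 16 S$ ($R{\left(l,S \right)} = - 8 \left(S + S\right) = - 8 \cdot 2 S = - 16 S$)
$m{\left(K,g \right)} = 436$ ($m{\left(K,g \right)} = -4 + \left(200 - -240\right) = -4 + \left(200 + 240\right) = -4 + 440 = 436$)
$T{\left(-588 \right)} - \left(-185342 + m{\left(66,-45 \right)}\right) = -588 + \left(185342 - 436\right) = -588 + 184906 = 184318$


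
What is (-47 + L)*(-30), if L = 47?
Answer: 0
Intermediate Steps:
(-47 + L)*(-30) = (-47 + 47)*(-30) = 0*(-30) = 0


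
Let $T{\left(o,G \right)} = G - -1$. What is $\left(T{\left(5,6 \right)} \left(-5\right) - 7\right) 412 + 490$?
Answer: $-16814$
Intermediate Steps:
$T{\left(o,G \right)} = 1 + G$ ($T{\left(o,G \right)} = G + 1 = 1 + G$)
$\left(T{\left(5,6 \right)} \left(-5\right) - 7\right) 412 + 490 = \left(\left(1 + 6\right) \left(-5\right) - 7\right) 412 + 490 = \left(7 \left(-5\right) - 7\right) 412 + 490 = \left(-35 - 7\right) 412 + 490 = \left(-42\right) 412 + 490 = -17304 + 490 = -16814$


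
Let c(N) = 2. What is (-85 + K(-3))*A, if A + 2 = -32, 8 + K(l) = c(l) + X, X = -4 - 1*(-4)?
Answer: 3094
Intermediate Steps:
X = 0 (X = -4 + 4 = 0)
K(l) = -6 (K(l) = -8 + (2 + 0) = -8 + 2 = -6)
A = -34 (A = -2 - 32 = -34)
(-85 + K(-3))*A = (-85 - 6)*(-34) = -91*(-34) = 3094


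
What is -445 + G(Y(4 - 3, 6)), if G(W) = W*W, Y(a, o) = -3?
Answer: -436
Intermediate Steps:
G(W) = W²
-445 + G(Y(4 - 3, 6)) = -445 + (-3)² = -445 + 9 = -436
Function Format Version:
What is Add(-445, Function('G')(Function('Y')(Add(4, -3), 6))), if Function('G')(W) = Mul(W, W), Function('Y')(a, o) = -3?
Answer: -436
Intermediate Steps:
Function('G')(W) = Pow(W, 2)
Add(-445, Function('G')(Function('Y')(Add(4, -3), 6))) = Add(-445, Pow(-3, 2)) = Add(-445, 9) = -436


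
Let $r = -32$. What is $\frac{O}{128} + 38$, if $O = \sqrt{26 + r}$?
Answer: $38 + \frac{i \sqrt{6}}{128} \approx 38.0 + 0.019137 i$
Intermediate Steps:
$O = i \sqrt{6}$ ($O = \sqrt{26 - 32} = \sqrt{-6} = i \sqrt{6} \approx 2.4495 i$)
$\frac{O}{128} + 38 = \frac{i \sqrt{6}}{128} + 38 = 38 + \frac{i \sqrt{6}}{128}$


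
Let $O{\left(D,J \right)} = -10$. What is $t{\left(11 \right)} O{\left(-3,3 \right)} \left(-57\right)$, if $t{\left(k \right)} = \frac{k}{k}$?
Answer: $570$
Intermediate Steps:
$t{\left(k \right)} = 1$
$t{\left(11 \right)} O{\left(-3,3 \right)} \left(-57\right) = 1 \left(-10\right) \left(-57\right) = \left(-10\right) \left(-57\right) = 570$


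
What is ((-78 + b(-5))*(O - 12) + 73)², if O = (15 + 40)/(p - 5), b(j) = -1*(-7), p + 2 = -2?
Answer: 149572900/81 ≈ 1.8466e+6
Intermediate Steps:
p = -4 (p = -2 - 2 = -4)
b(j) = 7
O = -55/9 (O = (15 + 40)/(-4 - 5) = 55/(-9) = 55*(-⅑) = -55/9 ≈ -6.1111)
((-78 + b(-5))*(O - 12) + 73)² = ((-78 + 7)*(-55/9 - 12) + 73)² = (-71*(-163/9) + 73)² = (11573/9 + 73)² = (12230/9)² = 149572900/81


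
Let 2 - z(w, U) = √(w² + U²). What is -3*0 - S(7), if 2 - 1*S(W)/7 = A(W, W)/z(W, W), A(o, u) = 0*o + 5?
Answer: -693/47 - 245*√2/94 ≈ -18.431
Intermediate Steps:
z(w, U) = 2 - √(U² + w²) (z(w, U) = 2 - √(w² + U²) = 2 - √(U² + w²))
A(o, u) = 5 (A(o, u) = 0 + 5 = 5)
S(W) = 14 - 35/(2 - √2*√(W²)) (S(W) = 14 - 35/(2 - √(W² + W²)) = 14 - 35/(2 - √(2*W²)) = 14 - 35/(2 - √2*√(W²)))
-3*0 - S(7) = -3*0 - (14 + 35/(-2 + √2*√(7²))) = 0 - (14 + 35/(-2 + √2*√49)) = 0 - (14 + 35/(-2 + √2*7)) = 0 - (14 + 35/(-2 + 7*√2)) = 0 + (-14 - 35/(-2 + 7*√2)) = -14 - 35/(-2 + 7*√2)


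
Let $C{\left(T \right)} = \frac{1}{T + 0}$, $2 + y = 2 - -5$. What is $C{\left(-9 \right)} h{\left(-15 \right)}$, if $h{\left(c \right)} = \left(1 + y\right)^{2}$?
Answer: $-4$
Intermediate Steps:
$y = 5$ ($y = -2 + \left(2 - -5\right) = -2 + \left(2 + 5\right) = -2 + 7 = 5$)
$h{\left(c \right)} = 36$ ($h{\left(c \right)} = \left(1 + 5\right)^{2} = 6^{2} = 36$)
$C{\left(T \right)} = \frac{1}{T}$
$C{\left(-9 \right)} h{\left(-15 \right)} = \frac{1}{-9} \cdot 36 = \left(- \frac{1}{9}\right) 36 = -4$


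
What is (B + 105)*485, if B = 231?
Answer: 162960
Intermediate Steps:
(B + 105)*485 = (231 + 105)*485 = 336*485 = 162960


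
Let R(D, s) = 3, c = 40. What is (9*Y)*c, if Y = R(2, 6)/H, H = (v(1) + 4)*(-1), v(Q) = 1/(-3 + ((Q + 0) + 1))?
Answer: -360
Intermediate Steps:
v(Q) = 1/(-2 + Q) (v(Q) = 1/(-3 + (Q + 1)) = 1/(-3 + (1 + Q)) = 1/(-2 + Q))
H = -3 (H = (1/(-2 + 1) + 4)*(-1) = (1/(-1) + 4)*(-1) = (-1 + 4)*(-1) = 3*(-1) = -3)
Y = -1 (Y = 3/(-3) = 3*(-1/3) = -1)
(9*Y)*c = (9*(-1))*40 = -9*40 = -360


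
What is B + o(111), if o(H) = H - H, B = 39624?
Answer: 39624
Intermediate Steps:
o(H) = 0
B + o(111) = 39624 + 0 = 39624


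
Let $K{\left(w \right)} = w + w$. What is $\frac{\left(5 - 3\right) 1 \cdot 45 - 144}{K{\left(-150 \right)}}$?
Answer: $\frac{9}{50} \approx 0.18$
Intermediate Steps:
$K{\left(w \right)} = 2 w$
$\frac{\left(5 - 3\right) 1 \cdot 45 - 144}{K{\left(-150 \right)}} = \frac{\left(5 - 3\right) 1 \cdot 45 - 144}{2 \left(-150\right)} = \frac{2 \cdot 1 \cdot 45 - 144}{-300} = \left(2 \cdot 45 - 144\right) \left(- \frac{1}{300}\right) = \left(90 - 144\right) \left(- \frac{1}{300}\right) = \left(-54\right) \left(- \frac{1}{300}\right) = \frac{9}{50}$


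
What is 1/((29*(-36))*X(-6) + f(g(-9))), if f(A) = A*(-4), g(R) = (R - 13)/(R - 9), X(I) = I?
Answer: 9/56332 ≈ 0.00015977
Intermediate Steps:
g(R) = (-13 + R)/(-9 + R)
f(A) = -4*A
1/((29*(-36))*X(-6) + f(g(-9))) = 1/((29*(-36))*(-6) - 4*(-13 - 9)/(-9 - 9)) = 1/(-1044*(-6) - 4*(-22)/(-18)) = 1/(6264 - (-2)*(-22)/9) = 1/(6264 - 4*11/9) = 1/(6264 - 44/9) = 1/(56332/9) = 9/56332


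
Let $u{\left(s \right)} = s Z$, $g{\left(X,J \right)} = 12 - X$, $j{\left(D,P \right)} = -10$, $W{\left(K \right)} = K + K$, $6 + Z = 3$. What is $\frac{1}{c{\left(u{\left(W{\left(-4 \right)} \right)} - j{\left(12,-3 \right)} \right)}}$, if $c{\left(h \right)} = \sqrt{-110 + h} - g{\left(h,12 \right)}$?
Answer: $\frac{11}{280} - \frac{i \sqrt{19}}{280} \approx 0.039286 - 0.015567 i$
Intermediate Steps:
$Z = -3$ ($Z = -6 + 3 = -3$)
$W{\left(K \right)} = 2 K$
$u{\left(s \right)} = - 3 s$ ($u{\left(s \right)} = s \left(-3\right) = - 3 s$)
$c{\left(h \right)} = -12 + h + \sqrt{-110 + h}$ ($c{\left(h \right)} = \sqrt{-110 + h} - \left(12 - h\right) = \sqrt{-110 + h} + \left(-12 + h\right) = -12 + h + \sqrt{-110 + h}$)
$\frac{1}{c{\left(u{\left(W{\left(-4 \right)} \right)} - j{\left(12,-3 \right)} \right)}} = \frac{1}{-12 - \left(-10 + 3 \cdot 2 \left(-4\right)\right) + \sqrt{-110 - \left(-10 + 3 \cdot 2 \left(-4\right)\right)}} = \frac{1}{-12 + \left(\left(-3\right) \left(-8\right) + 10\right) + \sqrt{-110 + \left(\left(-3\right) \left(-8\right) + 10\right)}} = \frac{1}{-12 + \left(24 + 10\right) + \sqrt{-110 + \left(24 + 10\right)}} = \frac{1}{-12 + 34 + \sqrt{-110 + 34}} = \frac{1}{-12 + 34 + \sqrt{-76}} = \frac{1}{-12 + 34 + 2 i \sqrt{19}} = \frac{1}{22 + 2 i \sqrt{19}}$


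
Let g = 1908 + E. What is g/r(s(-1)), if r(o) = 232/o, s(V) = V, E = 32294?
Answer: -17101/116 ≈ -147.42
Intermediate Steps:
g = 34202 (g = 1908 + 32294 = 34202)
g/r(s(-1)) = 34202/((232/(-1))) = 34202/((232*(-1))) = 34202/(-232) = 34202*(-1/232) = -17101/116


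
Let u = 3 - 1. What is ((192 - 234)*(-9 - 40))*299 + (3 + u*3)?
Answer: 615351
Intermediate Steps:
u = 2
((192 - 234)*(-9 - 40))*299 + (3 + u*3) = ((192 - 234)*(-9 - 40))*299 + (3 + 2*3) = -42*(-49)*299 + (3 + 6) = 2058*299 + 9 = 615342 + 9 = 615351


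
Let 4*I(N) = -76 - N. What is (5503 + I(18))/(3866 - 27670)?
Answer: -10959/47608 ≈ -0.23019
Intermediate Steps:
I(N) = -19 - N/4 (I(N) = (-76 - N)/4 = -19 - N/4)
(5503 + I(18))/(3866 - 27670) = (5503 + (-19 - ¼*18))/(3866 - 27670) = (5503 + (-19 - 9/2))/(-23804) = (5503 - 47/2)*(-1/23804) = (10959/2)*(-1/23804) = -10959/47608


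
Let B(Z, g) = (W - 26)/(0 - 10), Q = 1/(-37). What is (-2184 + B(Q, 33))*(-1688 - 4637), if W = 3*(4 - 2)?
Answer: 13801150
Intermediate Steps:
W = 6 (W = 3*2 = 6)
Q = -1/37 ≈ -0.027027
B(Z, g) = 2 (B(Z, g) = (6 - 26)/(0 - 10) = -20/(-10) = -20*(-⅒) = 2)
(-2184 + B(Q, 33))*(-1688 - 4637) = (-2184 + 2)*(-1688 - 4637) = -2182*(-6325) = 13801150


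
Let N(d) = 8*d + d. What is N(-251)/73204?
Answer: -2259/73204 ≈ -0.030859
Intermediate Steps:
N(d) = 9*d
N(-251)/73204 = (9*(-251))/73204 = -2259*1/73204 = -2259/73204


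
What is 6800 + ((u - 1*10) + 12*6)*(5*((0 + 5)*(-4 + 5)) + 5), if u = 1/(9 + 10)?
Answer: 164570/19 ≈ 8661.6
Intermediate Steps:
u = 1/19 ≈ 0.052632
6800 + ((u - 1*10) + 12*6)*(5*((0 + 5)*(-4 + 5)) + 5) = 6800 + ((1/19 - 1*10) + 12*6)*(5*((0 + 5)*(-4 + 5)) + 5) = 6800 + ((1/19 - 10) + 72)*(5*(5*1) + 5) = 6800 + (-189/19 + 72)*(5*5 + 5) = 6800 + 1179*(25 + 5)/19 = 6800 + (1179/19)*30 = 6800 + 35370/19 = 164570/19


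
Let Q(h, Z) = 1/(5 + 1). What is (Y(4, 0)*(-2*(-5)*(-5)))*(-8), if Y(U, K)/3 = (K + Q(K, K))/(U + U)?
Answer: 25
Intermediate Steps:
Q(h, Z) = 1/6
Y(U, K) = 3*(1/6 + K)/(2*U) (Y(U, K) = 3*((K + 1/6)/(U + U)) = 3*((1/6 + K)/((2*U))) = 3*((1/6 + K)*(1/(2*U))) = 3*((1/6 + K)/(2*U)) = 3*(1/6 + K)/(2*U))
(Y(4, 0)*(-2*(-5)*(-5)))*(-8) = (((1/4)*(1 + 6*0)/4)*(-2*(-5)*(-5)))*(-8) = (((1/4)*(1/4)*(1 + 0))*(10*(-5)))*(-8) = (((1/4)*(1/4)*1)*(-50))*(-8) = ((1/16)*(-50))*(-8) = -25/8*(-8) = 25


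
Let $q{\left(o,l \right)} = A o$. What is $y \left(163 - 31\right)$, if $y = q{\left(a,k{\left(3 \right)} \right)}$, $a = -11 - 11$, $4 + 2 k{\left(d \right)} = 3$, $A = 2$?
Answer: $-5808$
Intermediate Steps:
$k{\left(d \right)} = - \frac{1}{2}$ ($k{\left(d \right)} = -2 + \frac{1}{2} \cdot 3 = -2 + \frac{3}{2} = - \frac{1}{2}$)
$a = -22$
$q{\left(o,l \right)} = 2 o$
$y = -44$ ($y = 2 \left(-22\right) = -44$)
$y \left(163 - 31\right) = - 44 \left(163 - 31\right) = \left(-44\right) 132 = -5808$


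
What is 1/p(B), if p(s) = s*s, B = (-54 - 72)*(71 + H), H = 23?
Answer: 1/140280336 ≈ 7.1286e-9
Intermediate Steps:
B = -11844 (B = (-54 - 72)*(71 + 23) = -126*94 = -11844)
p(s) = s²
1/p(B) = 1/((-11844)²) = 1/140280336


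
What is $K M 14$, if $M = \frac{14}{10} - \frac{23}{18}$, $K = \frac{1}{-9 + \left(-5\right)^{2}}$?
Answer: $\frac{77}{720} \approx 0.10694$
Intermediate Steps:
$K = \frac{1}{16}$ ($K = \frac{1}{-9 + 25} = \frac{1}{16} \approx 0.0625$)
$M = \frac{11}{90}$ ($M = 14 \cdot \frac{1}{10} - \frac{23}{18} = \frac{7}{5} - \frac{23}{18} = \frac{11}{90} \approx 0.12222$)
$K M 14 = \frac{1}{16} \cdot \frac{11}{90} \cdot 14 = \frac{11}{1440} \cdot 14 = \frac{77}{720}$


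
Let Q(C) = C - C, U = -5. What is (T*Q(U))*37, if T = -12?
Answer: 0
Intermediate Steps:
Q(C) = 0
(T*Q(U))*37 = -12*0*37 = 0*37 = 0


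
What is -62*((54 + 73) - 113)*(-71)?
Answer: 61628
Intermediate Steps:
-62*((54 + 73) - 113)*(-71) = -62*(127 - 113)*(-71) = -868*(-71) = -62*(-994) = 61628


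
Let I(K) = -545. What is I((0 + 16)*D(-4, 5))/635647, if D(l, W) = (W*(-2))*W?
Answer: -545/635647 ≈ -0.00085739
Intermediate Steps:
D(l, W) = -2*W² (D(l, W) = (-2*W)*W = -2*W²)
I((0 + 16)*D(-4, 5))/635647 = -545/635647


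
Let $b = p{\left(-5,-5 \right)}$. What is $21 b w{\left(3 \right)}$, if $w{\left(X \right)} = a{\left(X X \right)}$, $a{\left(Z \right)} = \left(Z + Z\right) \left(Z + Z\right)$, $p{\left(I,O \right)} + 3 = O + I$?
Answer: $-88452$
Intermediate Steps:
$p{\left(I,O \right)} = -3 + I + O$ ($p{\left(I,O \right)} = -3 + \left(O + I\right) = -3 + \left(I + O\right) = -3 + I + O$)
$b = -13$ ($b = -3 - 5 - 5 = -13$)
$a{\left(Z \right)} = 4 Z^{2}$ ($a{\left(Z \right)} = 2 Z 2 Z = 4 Z^{2}$)
$w{\left(X \right)} = 4 X^{4}$ ($w{\left(X \right)} = 4 \left(X X\right)^{2} = 4 \left(X^{2}\right)^{2} = 4 X^{4}$)
$21 b w{\left(3 \right)} = 21 \left(-13\right) 4 \cdot 3^{4} = - 273 \cdot 4 \cdot 81 = \left(-273\right) 324 = -88452$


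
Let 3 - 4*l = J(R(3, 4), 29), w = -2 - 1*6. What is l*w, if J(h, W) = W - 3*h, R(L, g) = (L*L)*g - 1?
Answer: -158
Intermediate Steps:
R(L, g) = -1 + g*L**2 (R(L, g) = L**2*g - 1 = g*L**2 - 1 = -1 + g*L**2)
w = -8 (w = -2 - 6 = -8)
l = 79/4 (l = 3/4 - (29 - 3*(-1 + 4*3**2))/4 = 3/4 - (29 - 3*(-1 + 4*9))/4 = 3/4 - (29 - 3*(-1 + 36))/4 = 3/4 - (29 - 3*35)/4 = 3/4 - (29 - 105)/4 = 3/4 - 1/4*(-76) = 3/4 + 19 = 79/4 ≈ 19.750)
l*w = (79/4)*(-8) = -158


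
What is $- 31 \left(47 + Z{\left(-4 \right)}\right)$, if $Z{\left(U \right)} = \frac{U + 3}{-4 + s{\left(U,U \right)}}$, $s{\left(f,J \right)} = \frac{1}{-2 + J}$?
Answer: $- \frac{36611}{25} \approx -1464.4$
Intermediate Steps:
$Z{\left(U \right)} = \frac{3 + U}{-4 + \frac{1}{-2 + U}}$ ($Z{\left(U \right)} = \frac{U + 3}{-4 + \frac{1}{-2 + U}} = \frac{3 + U}{-4 + \frac{1}{-2 + U}}$)
$- 31 \left(47 + Z{\left(-4 \right)}\right) = - 31 \left(47 + \frac{6 - -4 - \left(-4\right)^{2}}{-9 + 4 \left(-4\right)}\right) = - 31 \left(47 + \frac{6 + 4 - 16}{-9 - 16}\right) = - 31 \left(47 + \frac{6 + 4 - 16}{-25}\right) = - 31 \left(47 - - \frac{6}{25}\right) = - 31 \left(47 + \frac{6}{25}\right) = \left(-31\right) \frac{1181}{25} = - \frac{36611}{25}$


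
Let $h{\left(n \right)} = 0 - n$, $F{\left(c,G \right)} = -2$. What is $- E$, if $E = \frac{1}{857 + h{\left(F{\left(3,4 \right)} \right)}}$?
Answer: $- \frac{1}{859} \approx -0.0011641$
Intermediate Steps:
$h{\left(n \right)} = - n$
$E = \frac{1}{859}$ ($E = \frac{1}{857 - -2} = \frac{1}{857 + 2} = \frac{1}{859} \approx 0.0011641$)
$- E = \left(-1\right) \frac{1}{859} = - \frac{1}{859}$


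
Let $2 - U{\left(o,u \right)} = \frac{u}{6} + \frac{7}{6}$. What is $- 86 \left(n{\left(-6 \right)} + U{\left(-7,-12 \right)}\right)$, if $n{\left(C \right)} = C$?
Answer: $\frac{817}{3} \approx 272.33$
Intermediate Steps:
$U{\left(o,u \right)} = \frac{5}{6} - \frac{u}{6}$ ($U{\left(o,u \right)} = 2 - \left(\frac{u}{6} + \frac{7}{6}\right) = 2 - \left(\frac{7}{6} + \frac{u}{6}\right) = \frac{5}{6} - \frac{u}{6}$)
$- 86 \left(n{\left(-6 \right)} + U{\left(-7,-12 \right)}\right) = - 86 \left(-6 + \left(\frac{5}{6} - -2\right)\right) = - 86 \left(-6 + \left(\frac{5}{6} + 2\right)\right) = - 86 \left(-6 + \frac{17}{6}\right) = \left(-86\right) \left(- \frac{19}{6}\right) = \frac{817}{3}$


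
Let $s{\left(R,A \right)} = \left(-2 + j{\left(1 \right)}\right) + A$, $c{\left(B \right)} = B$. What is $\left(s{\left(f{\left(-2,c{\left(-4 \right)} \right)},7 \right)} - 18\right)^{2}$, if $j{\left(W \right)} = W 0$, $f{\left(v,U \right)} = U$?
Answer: $169$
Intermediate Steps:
$j{\left(W \right)} = 0$
$s{\left(R,A \right)} = -2 + A$ ($s{\left(R,A \right)} = \left(-2 + 0\right) + A = -2 + A$)
$\left(s{\left(f{\left(-2,c{\left(-4 \right)} \right)},7 \right)} - 18\right)^{2} = \left(\left(-2 + 7\right) - 18\right)^{2} = \left(5 - 18\right)^{2} = \left(-13\right)^{2} = 169$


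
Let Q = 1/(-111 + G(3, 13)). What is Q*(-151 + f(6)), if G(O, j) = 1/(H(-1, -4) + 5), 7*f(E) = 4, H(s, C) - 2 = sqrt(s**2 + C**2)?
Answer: 3732885/2749033 - 1053*sqrt(17)/2749033 ≈ 1.3563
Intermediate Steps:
H(s, C) = 2 + sqrt(C**2 + s**2) (H(s, C) = 2 + sqrt(s**2 + C**2) = 2 + sqrt(C**2 + s**2))
f(E) = 4/7 (f(E) = (1/7)*4 = 4/7)
G(O, j) = 1/(7 + sqrt(17)) (G(O, j) = 1/((2 + sqrt((-4)**2 + (-1)**2)) + 5) = 1/((2 + sqrt(16 + 1)) + 5) = 1/((2 + sqrt(17)) + 5) = 1/(7 + sqrt(17)))
Q = 1/(-3545/32 - sqrt(17)/32) (Q = 1/(-111 + (7/32 - sqrt(17)/32)) = 1/(-3545/32 - sqrt(17)/32) ≈ -0.0090163)
Q*(-151 + f(6)) = (-3545/392719 + sqrt(17)/392719)*(-151 + 4/7) = (-3545/392719 + sqrt(17)/392719)*(-1053/7) = 3732885/2749033 - 1053*sqrt(17)/2749033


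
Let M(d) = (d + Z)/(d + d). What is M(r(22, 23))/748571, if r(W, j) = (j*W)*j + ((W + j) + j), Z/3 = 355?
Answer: 4257/5841848084 ≈ 7.2871e-7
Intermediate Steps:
Z = 1065 (Z = 3*355 = 1065)
r(W, j) = W + 2*j + W*j² (r(W, j) = (W*j)*j + (W + 2*j) = W*j² + (W + 2*j) = W + 2*j + W*j²)
M(d) = (1065 + d)/(2*d) (M(d) = (d + 1065)/(d + d) = (1065 + d)/((2*d)) = (1065 + d)*(1/(2*d)) = (1065 + d)/(2*d))
M(r(22, 23))/748571 = ((1065 + (22 + 2*23 + 22*23²))/(2*(22 + 2*23 + 22*23²)))/748571 = ((1065 + (22 + 46 + 22*529))/(2*(22 + 46 + 22*529)))*(1/748571) = ((1065 + (22 + 46 + 11638))/(2*(22 + 46 + 11638)))*(1/748571) = ((½)*(1065 + 11706)/11706)*(1/748571) = ((½)*(1/11706)*12771)*(1/748571) = (4257/7804)*(1/748571) = 4257/5841848084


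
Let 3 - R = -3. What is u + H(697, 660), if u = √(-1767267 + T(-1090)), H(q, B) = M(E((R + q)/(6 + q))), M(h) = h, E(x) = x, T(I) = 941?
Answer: 1 + I*√1766326 ≈ 1.0 + 1329.0*I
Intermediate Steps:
R = 6 (R = 3 - 1*(-3) = 3 + 3 = 6)
H(q, B) = 1 (H(q, B) = (6 + q)/(6 + q) = 1)
u = I*√1766326 (u = √(-1767267 + 941) = √(-1766326) = I*√1766326 ≈ 1329.0*I)
u + H(697, 660) = I*√1766326 + 1 = 1 + I*√1766326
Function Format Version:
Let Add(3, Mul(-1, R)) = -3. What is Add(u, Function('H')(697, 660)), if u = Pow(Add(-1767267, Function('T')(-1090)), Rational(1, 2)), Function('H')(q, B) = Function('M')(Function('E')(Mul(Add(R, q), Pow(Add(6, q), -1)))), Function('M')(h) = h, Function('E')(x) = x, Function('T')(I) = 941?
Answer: Add(1, Mul(I, Pow(1766326, Rational(1, 2)))) ≈ Add(1.0000, Mul(1329.0, I))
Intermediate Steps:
R = 6 (R = Add(3, Mul(-1, -3)) = Add(3, 3) = 6)
Function('H')(q, B) = 1 (Function('H')(q, B) = Mul(Add(6, q), Pow(Add(6, q), -1)) = 1)
u = Mul(I, Pow(1766326, Rational(1, 2))) (u = Pow(Add(-1767267, 941), Rational(1, 2)) = Pow(-1766326, Rational(1, 2)) = Mul(I, Pow(1766326, Rational(1, 2))) ≈ Mul(1329.0, I))
Add(u, Function('H')(697, 660)) = Add(Mul(I, Pow(1766326, Rational(1, 2))), 1) = Add(1, Mul(I, Pow(1766326, Rational(1, 2))))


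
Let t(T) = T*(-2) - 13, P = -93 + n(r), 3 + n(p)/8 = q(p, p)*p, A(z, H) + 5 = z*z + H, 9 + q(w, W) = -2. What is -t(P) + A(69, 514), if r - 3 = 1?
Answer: 4345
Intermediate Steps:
r = 4 (r = 3 + 1 = 4)
q(w, W) = -11 (q(w, W) = -9 - 2 = -11)
A(z, H) = -5 + H + z² (A(z, H) = -5 + (z*z + H) = -5 + (z² + H) = -5 + (H + z²) = -5 + H + z²)
n(p) = -24 - 88*p (n(p) = -24 + 8*(-11*p) = -24 - 88*p)
P = -469 (P = -93 + (-24 - 88*4) = -93 + (-24 - 352) = -93 - 376 = -469)
t(T) = -13 - 2*T (t(T) = -2*T - 13 = -13 - 2*T)
-t(P) + A(69, 514) = -(-13 - 2*(-469)) + (-5 + 514 + 69²) = -(-13 + 938) + (-5 + 514 + 4761) = -1*925 + 5270 = -925 + 5270 = 4345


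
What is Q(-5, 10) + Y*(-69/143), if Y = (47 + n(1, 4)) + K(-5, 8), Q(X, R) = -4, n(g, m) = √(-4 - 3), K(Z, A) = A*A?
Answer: -8231/143 - 69*I*√7/143 ≈ -57.559 - 1.2766*I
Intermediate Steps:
K(Z, A) = A²
n(g, m) = I*√7 (n(g, m) = √(-7) = I*√7)
Y = 111 + I*√7 (Y = (47 + I*√7) + 8² = (47 + I*√7) + 64 = 111 + I*√7 ≈ 111.0 + 2.6458*I)
Q(-5, 10) + Y*(-69/143) = -4 + (111 + I*√7)*(-69/143) = -4 + (-7659/143 - 69*I*√7/143) = -8231/143 - 69*I*√7/143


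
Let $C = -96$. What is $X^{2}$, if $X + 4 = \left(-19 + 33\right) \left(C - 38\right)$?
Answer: $3534400$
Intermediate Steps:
$X = -1880$ ($X = -4 + \left(-19 + 33\right) \left(-96 - 38\right) = -4 + 14 \left(-134\right) = -4 - 1876 = -1880$)
$X^{2} = \left(-1880\right)^{2} = 3534400$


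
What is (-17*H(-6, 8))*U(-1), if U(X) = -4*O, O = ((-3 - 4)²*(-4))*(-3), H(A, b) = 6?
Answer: 239904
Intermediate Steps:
O = 588 (O = ((-7)²*(-4))*(-3) = (49*(-4))*(-3) = -196*(-3) = 588)
U(X) = -2352 (U(X) = -4*588 = -2352)
(-17*H(-6, 8))*U(-1) = -17*6*(-2352) = -102*(-2352) = 239904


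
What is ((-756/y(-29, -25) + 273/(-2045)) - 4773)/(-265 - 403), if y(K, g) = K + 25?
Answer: 9374553/1366060 ≈ 6.8625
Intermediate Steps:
y(K, g) = 25 + K
((-756/y(-29, -25) + 273/(-2045)) - 4773)/(-265 - 403) = ((-756/(25 - 29) + 273/(-2045)) - 4773)/(-265 - 403) = ((-756/(-4) + 273*(-1/2045)) - 4773)/(-668) = ((-756*(-¼) - 273/2045) - 4773)*(-1/668) = ((189 - 273/2045) - 4773)*(-1/668) = (386232/2045 - 4773)*(-1/668) = -9374553/2045*(-1/668) = 9374553/1366060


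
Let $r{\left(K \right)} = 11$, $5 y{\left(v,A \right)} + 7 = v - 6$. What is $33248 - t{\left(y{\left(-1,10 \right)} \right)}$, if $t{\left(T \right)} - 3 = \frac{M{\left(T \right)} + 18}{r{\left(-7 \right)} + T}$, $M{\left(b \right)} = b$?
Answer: $\frac{1362969}{41} \approx 33243.0$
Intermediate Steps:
$y{\left(v,A \right)} = - \frac{13}{5} + \frac{v}{5}$ ($y{\left(v,A \right)} = - \frac{7}{5} + \frac{v - 6}{5} = - \frac{7}{5} + \frac{-6 + v}{5} = - \frac{7}{5} + \left(- \frac{6}{5} + \frac{v}{5}\right) = - \frac{13}{5} + \frac{v}{5}$)
$t{\left(T \right)} = 3 + \frac{18 + T}{11 + T}$ ($t{\left(T \right)} = 3 + \frac{T + 18}{11 + T} = 3 + \frac{18 + T}{11 + T}$)
$33248 - t{\left(y{\left(-1,10 \right)} \right)} = 33248 - \frac{51 + 4 \left(- \frac{13}{5} + \frac{1}{5} \left(-1\right)\right)}{11 + \left(- \frac{13}{5} + \frac{1}{5} \left(-1\right)\right)} = 33248 - \frac{51 + 4 \left(- \frac{13}{5} - \frac{1}{5}\right)}{11 - \frac{14}{5}} = 33248 - \frac{51 + 4 \left(- \frac{14}{5}\right)}{11 - \frac{14}{5}} = 33248 - \frac{51 - \frac{56}{5}}{\frac{41}{5}} = 33248 - \frac{5}{41} \cdot \frac{199}{5} = 33248 - \frac{199}{41} = \frac{1362969}{41}$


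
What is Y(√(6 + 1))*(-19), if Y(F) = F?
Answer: -19*√7 ≈ -50.269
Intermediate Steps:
Y(√(6 + 1))*(-19) = √(6 + 1)*(-19) = √7*(-19) = -19*√7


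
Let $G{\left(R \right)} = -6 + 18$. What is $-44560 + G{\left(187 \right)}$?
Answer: $-44548$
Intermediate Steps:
$G{\left(R \right)} = 12$
$-44560 + G{\left(187 \right)} = -44560 + 12 = -44548$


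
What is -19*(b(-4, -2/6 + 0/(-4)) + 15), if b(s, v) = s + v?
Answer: -608/3 ≈ -202.67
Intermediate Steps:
-19*(b(-4, -2/6 + 0/(-4)) + 15) = -19*((-4 + (-2/6 + 0/(-4))) + 15) = -19*((-4 + (-2*1/6 + 0*(-1/4))) + 15) = -19*((-4 + (-1/3 + 0)) + 15) = -19*((-4 - 1/3) + 15) = -19*(-13/3 + 15) = -19*32/3 = -608/3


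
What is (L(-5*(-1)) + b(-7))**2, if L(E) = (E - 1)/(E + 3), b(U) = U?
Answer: 169/4 ≈ 42.250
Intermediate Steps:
L(E) = (-1 + E)/(3 + E)
(L(-5*(-1)) + b(-7))**2 = ((-1 - 5*(-1))/(3 - 5*(-1)) - 7)**2 = ((-1 + 5)/(3 + 5) - 7)**2 = (4/8 - 7)**2 = ((1/8)*4 - 7)**2 = (1/2 - 7)**2 = (-13/2)**2 = 169/4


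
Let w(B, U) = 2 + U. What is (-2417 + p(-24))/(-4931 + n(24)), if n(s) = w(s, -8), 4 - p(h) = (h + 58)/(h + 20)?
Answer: 4809/9874 ≈ 0.48704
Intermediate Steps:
p(h) = 4 - (58 + h)/(20 + h) (p(h) = 4 - (h + 58)/(h + 20) = 4 - (58 + h)/(20 + h))
n(s) = -6 (n(s) = 2 - 8 = -6)
(-2417 + p(-24))/(-4931 + n(24)) = (-2417 + (22 + 3*(-24))/(20 - 24))/(-4931 - 6) = (-2417 + (22 - 72)/(-4))/(-4937) = (-2417 - 1/4*(-50))*(-1/4937) = (-2417 + 25/2)*(-1/4937) = -4809/2*(-1/4937) = 4809/9874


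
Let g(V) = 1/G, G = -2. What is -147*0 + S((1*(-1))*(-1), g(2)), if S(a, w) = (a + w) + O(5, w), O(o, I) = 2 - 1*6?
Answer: -7/2 ≈ -3.5000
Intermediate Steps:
O(o, I) = -4 (O(o, I) = 2 - 6 = -4)
g(V) = -1/2 (g(V) = 1/(-2) = -1/2)
S(a, w) = -4 + a + w (S(a, w) = (a + w) - 4 = -4 + a + w)
-147*0 + S((1*(-1))*(-1), g(2)) = -147*0 + (-4 + (1*(-1))*(-1) - 1/2) = 0 + (-4 - 1*(-1) - 1/2) = 0 + (-4 + 1 - 1/2) = 0 - 7/2 = -7/2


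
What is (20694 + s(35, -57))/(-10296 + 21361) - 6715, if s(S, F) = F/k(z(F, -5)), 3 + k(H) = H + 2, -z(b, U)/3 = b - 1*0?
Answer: -12627732827/1881050 ≈ -6713.1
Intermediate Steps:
z(b, U) = -3*b (z(b, U) = -3*(b - 1*0) = -3*(b + 0) = -3*b)
k(H) = -1 + H (k(H) = -3 + (H + 2) = -3 + (2 + H) = -1 + H)
s(S, F) = F/(-1 - 3*F)
(20694 + s(35, -57))/(-10296 + 21361) - 6715 = (20694 - 1*(-57)/(1 + 3*(-57)))/(-10296 + 21361) - 6715 = (20694 - 1*(-57)/(1 - 171))/11065 - 6715 = (20694 - 1*(-57)/(-170))*(1/11065) - 6715 = (20694 - 1*(-57)*(-1/170))*(1/11065) - 6715 = (20694 - 57/170)*(1/11065) - 6715 = (3517923/170)*(1/11065) - 6715 = 3517923/1881050 - 6715 = -12627732827/1881050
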